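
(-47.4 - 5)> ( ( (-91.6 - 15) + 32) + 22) True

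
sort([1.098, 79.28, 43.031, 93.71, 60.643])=[1.098, 43.031, 60.643, 79.28, 93.71]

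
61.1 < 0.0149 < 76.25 False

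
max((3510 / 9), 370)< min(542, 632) True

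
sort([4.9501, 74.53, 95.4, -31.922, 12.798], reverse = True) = [95.4, 74.53, 12.798, 4.9501, -31.922]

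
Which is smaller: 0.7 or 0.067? 0.067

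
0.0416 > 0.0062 True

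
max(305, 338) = 338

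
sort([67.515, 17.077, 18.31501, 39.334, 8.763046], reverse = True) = [67.515, 39.334, 18.31501, 17.077, 8.763046]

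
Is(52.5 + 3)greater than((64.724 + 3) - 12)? No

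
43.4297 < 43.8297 True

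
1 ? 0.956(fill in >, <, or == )>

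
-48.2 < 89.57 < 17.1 False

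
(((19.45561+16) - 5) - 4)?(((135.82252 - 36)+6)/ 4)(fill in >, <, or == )<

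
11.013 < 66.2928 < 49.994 False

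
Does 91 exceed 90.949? Yes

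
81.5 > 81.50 False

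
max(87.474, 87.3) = 87.474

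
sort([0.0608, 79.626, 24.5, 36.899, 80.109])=[0.0608, 24.5, 36.899, 79.626, 80.109]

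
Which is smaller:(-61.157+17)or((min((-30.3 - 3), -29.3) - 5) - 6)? ((min((-30.3 - 3), -29.3) - 5) - 6)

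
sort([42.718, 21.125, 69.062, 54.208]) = [21.125, 42.718, 54.208, 69.062]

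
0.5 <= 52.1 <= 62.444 True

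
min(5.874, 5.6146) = 5.6146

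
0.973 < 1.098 True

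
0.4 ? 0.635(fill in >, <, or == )<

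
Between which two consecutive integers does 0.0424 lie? 0 and 1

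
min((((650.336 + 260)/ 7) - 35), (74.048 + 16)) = 90.048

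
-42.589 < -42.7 False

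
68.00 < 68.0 False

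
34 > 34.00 False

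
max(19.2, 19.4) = 19.4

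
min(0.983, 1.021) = 0.983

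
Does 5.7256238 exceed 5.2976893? Yes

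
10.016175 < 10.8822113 True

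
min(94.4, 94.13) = 94.13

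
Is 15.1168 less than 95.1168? Yes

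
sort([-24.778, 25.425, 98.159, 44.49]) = [-24.778, 25.425, 44.49, 98.159]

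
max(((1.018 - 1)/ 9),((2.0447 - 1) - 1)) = 0.0447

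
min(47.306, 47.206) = 47.206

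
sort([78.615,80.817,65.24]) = [65.24,78.615,80.817]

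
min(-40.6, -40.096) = -40.6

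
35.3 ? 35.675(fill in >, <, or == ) <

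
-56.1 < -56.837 False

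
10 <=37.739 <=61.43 True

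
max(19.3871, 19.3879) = 19.3879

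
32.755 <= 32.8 True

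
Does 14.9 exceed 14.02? Yes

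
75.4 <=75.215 False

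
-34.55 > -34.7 True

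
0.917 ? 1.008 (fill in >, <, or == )<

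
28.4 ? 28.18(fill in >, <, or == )>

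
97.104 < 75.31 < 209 False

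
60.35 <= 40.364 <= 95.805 False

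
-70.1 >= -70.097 False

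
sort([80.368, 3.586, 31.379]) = [3.586, 31.379, 80.368]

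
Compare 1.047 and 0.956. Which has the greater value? 1.047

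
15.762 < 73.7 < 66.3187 False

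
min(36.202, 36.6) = 36.202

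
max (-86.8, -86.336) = -86.336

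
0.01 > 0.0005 True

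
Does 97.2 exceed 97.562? No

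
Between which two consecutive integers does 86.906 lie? 86 and 87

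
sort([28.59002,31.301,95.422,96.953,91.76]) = [28.59002,31.301,91.76,95.422,96.953]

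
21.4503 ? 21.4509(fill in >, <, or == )<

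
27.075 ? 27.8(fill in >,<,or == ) <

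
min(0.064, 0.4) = 0.064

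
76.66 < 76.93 True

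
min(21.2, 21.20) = 21.2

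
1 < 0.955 False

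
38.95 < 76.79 True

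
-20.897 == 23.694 False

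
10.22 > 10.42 False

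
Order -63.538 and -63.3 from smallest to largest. -63.538, -63.3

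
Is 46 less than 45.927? No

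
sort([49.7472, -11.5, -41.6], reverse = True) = [49.7472, -11.5, -41.6]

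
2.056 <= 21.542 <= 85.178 True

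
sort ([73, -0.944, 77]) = [-0.944, 73, 77]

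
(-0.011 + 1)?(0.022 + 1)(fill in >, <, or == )<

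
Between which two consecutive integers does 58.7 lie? 58 and 59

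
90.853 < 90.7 False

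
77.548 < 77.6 True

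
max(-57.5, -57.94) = -57.5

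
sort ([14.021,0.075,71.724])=[0.075,14.021,71.724]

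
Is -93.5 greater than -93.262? No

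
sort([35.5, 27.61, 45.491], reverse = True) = [45.491, 35.5, 27.61]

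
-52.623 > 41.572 False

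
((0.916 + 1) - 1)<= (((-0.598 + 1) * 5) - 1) True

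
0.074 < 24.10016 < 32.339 True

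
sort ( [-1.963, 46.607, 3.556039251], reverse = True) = [46.607, 3.556039251, -1.963]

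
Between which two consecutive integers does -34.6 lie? -35 and -34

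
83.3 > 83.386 False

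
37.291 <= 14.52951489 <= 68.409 False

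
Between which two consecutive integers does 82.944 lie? 82 and 83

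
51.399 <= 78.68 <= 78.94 True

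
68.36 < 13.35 False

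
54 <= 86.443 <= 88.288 True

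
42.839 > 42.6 True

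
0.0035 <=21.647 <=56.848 True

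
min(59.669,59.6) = 59.6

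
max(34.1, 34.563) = 34.563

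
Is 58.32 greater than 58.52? No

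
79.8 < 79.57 False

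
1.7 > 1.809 False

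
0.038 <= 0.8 True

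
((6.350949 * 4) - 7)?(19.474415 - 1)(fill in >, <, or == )<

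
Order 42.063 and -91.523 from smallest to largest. -91.523, 42.063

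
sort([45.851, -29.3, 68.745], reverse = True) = [68.745, 45.851, -29.3]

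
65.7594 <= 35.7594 False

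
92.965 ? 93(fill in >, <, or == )<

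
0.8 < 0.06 False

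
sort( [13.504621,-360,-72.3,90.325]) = [-360,-72.3,13.504621,90.325]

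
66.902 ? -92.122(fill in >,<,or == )>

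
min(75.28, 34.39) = 34.39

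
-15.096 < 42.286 True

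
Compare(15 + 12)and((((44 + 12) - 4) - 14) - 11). They are equal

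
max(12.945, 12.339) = 12.945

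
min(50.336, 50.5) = 50.336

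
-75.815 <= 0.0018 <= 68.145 True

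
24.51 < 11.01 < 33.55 False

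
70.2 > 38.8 True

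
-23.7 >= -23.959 True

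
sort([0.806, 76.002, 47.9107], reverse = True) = [76.002, 47.9107, 0.806]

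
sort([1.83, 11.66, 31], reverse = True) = [31, 11.66, 1.83]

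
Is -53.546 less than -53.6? No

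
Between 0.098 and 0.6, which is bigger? 0.6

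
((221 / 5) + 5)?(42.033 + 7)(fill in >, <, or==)>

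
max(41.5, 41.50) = 41.50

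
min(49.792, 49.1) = 49.1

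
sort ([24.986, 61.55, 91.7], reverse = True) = [91.7, 61.55, 24.986]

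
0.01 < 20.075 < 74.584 True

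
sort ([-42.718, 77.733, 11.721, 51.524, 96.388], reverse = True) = [96.388, 77.733, 51.524, 11.721, -42.718]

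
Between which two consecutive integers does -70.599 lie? -71 and -70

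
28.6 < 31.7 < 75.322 True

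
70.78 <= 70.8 True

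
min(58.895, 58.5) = 58.5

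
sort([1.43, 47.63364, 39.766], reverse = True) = [47.63364, 39.766, 1.43]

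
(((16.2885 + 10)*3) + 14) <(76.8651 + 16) False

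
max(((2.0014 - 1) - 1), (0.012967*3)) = 0.038901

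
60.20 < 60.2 False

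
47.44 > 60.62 False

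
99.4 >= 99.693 False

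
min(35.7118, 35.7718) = 35.7118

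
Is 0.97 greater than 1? No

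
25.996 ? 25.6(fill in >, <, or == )>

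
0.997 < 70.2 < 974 True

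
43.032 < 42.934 False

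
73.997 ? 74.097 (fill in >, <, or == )<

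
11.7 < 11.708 True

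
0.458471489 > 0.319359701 True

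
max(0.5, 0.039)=0.5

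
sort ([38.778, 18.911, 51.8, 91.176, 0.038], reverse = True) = [91.176, 51.8, 38.778, 18.911, 0.038]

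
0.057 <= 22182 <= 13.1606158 False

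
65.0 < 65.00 False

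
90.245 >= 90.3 False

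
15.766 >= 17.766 False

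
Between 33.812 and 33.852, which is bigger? 33.852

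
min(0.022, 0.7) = 0.022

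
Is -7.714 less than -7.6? Yes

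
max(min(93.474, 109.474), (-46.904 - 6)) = 93.474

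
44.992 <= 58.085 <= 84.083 True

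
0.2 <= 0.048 False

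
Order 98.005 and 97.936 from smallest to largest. 97.936, 98.005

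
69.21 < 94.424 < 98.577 True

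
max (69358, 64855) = 69358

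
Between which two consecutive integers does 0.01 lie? 0 and 1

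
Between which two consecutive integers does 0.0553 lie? 0 and 1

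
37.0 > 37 False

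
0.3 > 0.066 True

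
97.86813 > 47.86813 True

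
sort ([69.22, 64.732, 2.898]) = [2.898, 64.732, 69.22]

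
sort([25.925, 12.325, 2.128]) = [2.128, 12.325, 25.925]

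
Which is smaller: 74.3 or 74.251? 74.251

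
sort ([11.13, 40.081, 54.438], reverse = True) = [54.438, 40.081, 11.13]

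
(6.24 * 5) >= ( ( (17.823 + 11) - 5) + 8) False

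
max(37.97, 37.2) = 37.97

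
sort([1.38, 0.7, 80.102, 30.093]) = [0.7, 1.38, 30.093, 80.102]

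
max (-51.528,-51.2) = -51.2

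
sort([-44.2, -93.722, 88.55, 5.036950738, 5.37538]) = [-93.722, -44.2, 5.036950738, 5.37538, 88.55]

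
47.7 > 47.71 False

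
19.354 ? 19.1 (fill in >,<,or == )>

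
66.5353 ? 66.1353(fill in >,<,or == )>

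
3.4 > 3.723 False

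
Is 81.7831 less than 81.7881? Yes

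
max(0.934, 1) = 1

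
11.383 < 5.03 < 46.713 False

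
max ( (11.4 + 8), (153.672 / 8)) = 19.4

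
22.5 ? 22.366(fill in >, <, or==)>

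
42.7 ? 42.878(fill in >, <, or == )<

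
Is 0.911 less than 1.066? Yes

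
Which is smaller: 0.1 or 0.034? 0.034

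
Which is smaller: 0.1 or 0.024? 0.024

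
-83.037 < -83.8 False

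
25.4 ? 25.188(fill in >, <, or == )>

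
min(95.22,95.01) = 95.01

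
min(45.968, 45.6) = 45.6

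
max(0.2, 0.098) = 0.2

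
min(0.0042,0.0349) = 0.0042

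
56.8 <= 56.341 False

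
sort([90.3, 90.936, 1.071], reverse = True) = [90.936, 90.3, 1.071]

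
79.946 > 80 False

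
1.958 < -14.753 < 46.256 False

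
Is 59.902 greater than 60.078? No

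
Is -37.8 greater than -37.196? No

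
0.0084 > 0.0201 False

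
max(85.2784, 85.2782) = 85.2784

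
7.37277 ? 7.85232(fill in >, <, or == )<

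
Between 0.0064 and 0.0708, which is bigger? 0.0708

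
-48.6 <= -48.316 True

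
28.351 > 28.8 False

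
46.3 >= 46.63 False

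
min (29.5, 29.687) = 29.5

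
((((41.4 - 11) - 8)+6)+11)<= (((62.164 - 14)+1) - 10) False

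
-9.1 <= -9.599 False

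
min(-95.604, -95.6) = -95.604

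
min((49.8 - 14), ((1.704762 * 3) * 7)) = 35.8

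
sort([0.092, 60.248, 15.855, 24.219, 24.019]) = [0.092, 15.855, 24.019, 24.219, 60.248]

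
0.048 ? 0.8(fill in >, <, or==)<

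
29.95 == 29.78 False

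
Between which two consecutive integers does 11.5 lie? 11 and 12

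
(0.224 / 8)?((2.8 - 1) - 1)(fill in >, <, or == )<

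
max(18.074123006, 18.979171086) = 18.979171086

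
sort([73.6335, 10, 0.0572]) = [0.0572, 10, 73.6335]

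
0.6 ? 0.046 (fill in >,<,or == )>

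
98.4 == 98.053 False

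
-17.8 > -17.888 True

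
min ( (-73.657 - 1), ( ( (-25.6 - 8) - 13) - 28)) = -74.657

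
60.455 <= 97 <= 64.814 False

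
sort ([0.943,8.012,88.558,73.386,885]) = [0.943,8.012,73.386,88.558,885]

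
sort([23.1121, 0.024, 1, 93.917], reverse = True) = [93.917, 23.1121, 1, 0.024]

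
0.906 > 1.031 False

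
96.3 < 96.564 True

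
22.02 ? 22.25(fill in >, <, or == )<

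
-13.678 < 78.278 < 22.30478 False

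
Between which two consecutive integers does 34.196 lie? 34 and 35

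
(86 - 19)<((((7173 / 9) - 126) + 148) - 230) True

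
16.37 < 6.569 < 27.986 False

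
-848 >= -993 True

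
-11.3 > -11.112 False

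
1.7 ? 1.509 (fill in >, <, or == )>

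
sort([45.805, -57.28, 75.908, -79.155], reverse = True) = [75.908, 45.805, -57.28, -79.155]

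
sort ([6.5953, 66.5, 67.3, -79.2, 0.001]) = [-79.2, 0.001, 6.5953, 66.5, 67.3]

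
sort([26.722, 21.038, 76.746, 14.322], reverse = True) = [76.746, 26.722, 21.038, 14.322]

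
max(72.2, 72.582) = 72.582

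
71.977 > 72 False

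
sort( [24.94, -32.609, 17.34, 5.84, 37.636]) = [-32.609, 5.84, 17.34, 24.94, 37.636]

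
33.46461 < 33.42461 False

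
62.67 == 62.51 False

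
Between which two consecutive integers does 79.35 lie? 79 and 80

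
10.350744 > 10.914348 False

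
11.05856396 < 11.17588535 True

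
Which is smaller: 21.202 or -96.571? -96.571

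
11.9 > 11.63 True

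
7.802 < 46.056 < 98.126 True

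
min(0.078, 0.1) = 0.078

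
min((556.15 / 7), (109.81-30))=79.45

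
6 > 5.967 True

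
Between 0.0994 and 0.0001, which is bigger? 0.0994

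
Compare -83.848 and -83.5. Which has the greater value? -83.5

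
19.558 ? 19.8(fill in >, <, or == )<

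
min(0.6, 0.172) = 0.172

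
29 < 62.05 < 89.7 True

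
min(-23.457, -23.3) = -23.457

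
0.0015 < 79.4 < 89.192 True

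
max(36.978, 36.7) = 36.978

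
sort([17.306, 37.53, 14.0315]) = [14.0315, 17.306, 37.53]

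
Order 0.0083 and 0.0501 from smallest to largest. 0.0083, 0.0501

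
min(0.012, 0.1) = 0.012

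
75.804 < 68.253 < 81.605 False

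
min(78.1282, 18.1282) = 18.1282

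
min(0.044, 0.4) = 0.044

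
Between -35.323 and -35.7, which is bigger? -35.323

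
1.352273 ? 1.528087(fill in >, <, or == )<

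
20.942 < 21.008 True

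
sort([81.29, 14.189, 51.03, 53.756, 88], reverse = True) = [88, 81.29, 53.756, 51.03, 14.189]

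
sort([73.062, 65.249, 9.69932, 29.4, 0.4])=[0.4, 9.69932, 29.4, 65.249, 73.062]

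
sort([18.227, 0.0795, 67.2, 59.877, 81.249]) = [0.0795, 18.227, 59.877, 67.2, 81.249]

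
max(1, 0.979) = 1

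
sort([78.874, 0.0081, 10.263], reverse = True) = [78.874, 10.263, 0.0081]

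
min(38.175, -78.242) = -78.242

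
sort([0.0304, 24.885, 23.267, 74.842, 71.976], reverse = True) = [74.842, 71.976, 24.885, 23.267, 0.0304]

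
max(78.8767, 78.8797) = 78.8797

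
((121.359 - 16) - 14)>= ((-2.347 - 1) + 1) True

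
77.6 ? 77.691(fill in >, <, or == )<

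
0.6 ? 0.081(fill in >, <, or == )>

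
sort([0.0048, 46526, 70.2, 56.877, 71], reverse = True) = [46526, 71, 70.2, 56.877, 0.0048]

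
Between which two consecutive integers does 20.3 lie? 20 and 21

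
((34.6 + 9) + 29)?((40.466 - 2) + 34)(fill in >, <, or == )>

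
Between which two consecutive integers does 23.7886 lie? 23 and 24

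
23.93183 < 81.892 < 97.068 True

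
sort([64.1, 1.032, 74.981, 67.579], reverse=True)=[74.981, 67.579, 64.1, 1.032]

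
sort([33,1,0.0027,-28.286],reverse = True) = [33,1,0.0027,-28.286]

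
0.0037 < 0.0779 True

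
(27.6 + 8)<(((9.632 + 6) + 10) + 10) True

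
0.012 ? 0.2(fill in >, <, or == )<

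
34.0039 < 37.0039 True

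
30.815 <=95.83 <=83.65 False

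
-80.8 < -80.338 True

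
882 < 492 False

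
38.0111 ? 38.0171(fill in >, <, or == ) <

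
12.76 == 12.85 False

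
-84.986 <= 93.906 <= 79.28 False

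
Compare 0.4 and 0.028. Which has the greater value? 0.4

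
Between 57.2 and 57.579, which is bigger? 57.579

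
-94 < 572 True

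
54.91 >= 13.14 True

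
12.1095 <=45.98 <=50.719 True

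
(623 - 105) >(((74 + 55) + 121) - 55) True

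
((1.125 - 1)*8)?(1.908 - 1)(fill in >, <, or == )>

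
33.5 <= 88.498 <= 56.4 False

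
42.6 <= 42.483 False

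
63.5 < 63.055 False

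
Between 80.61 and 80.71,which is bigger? 80.71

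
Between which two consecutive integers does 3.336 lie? 3 and 4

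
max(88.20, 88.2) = 88.2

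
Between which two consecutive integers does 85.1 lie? 85 and 86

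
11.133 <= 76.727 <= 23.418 False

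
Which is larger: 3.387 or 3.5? 3.5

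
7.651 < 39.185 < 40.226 True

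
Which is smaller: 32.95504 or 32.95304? 32.95304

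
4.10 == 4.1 True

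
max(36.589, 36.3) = 36.589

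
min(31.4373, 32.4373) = 31.4373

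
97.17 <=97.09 False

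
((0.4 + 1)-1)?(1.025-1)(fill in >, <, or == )>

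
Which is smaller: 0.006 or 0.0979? 0.006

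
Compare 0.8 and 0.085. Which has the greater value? 0.8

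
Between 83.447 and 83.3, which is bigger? 83.447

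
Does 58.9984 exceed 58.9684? Yes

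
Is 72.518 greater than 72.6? No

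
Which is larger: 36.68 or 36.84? 36.84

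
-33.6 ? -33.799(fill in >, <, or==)>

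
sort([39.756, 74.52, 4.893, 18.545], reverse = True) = [74.52, 39.756, 18.545, 4.893]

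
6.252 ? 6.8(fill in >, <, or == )<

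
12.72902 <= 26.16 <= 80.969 True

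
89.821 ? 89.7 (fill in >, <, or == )>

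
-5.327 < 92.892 True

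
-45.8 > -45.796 False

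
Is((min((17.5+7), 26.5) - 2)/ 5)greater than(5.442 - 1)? Yes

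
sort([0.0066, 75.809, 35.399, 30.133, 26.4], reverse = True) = [75.809, 35.399, 30.133, 26.4, 0.0066]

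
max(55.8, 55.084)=55.8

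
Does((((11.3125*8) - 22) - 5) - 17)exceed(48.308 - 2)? Yes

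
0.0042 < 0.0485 True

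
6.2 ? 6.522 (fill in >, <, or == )<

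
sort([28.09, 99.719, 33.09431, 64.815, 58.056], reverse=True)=[99.719, 64.815, 58.056, 33.09431, 28.09]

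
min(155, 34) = 34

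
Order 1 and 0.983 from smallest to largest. 0.983, 1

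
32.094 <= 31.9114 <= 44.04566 False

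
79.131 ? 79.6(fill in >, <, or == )<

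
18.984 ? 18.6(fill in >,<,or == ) >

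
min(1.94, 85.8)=1.94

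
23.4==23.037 False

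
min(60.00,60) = 60.00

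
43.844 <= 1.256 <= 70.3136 False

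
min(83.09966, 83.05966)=83.05966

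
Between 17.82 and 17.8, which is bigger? 17.82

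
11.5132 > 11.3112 True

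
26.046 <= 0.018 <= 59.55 False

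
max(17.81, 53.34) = 53.34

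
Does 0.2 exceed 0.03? Yes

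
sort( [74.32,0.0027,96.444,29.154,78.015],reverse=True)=[96.444,78.015,74.32,29.154,0.0027]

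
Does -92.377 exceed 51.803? No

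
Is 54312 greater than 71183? No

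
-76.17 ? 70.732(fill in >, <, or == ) <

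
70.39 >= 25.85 True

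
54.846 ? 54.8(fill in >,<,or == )>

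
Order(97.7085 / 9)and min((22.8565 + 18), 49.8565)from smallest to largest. (97.7085 / 9), min((22.8565 + 18), 49.8565)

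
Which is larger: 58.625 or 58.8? 58.8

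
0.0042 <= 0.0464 True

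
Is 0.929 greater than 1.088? No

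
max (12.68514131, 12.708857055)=12.708857055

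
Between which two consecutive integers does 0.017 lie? 0 and 1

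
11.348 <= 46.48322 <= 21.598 False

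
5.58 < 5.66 True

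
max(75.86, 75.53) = 75.86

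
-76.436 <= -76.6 False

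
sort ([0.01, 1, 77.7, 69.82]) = [0.01, 1, 69.82, 77.7]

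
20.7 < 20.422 False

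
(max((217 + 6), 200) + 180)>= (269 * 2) False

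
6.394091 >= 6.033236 True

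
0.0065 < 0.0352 True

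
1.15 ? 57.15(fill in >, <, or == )<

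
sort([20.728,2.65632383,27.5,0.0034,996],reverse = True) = [996,27.5,20.728,2.65632383,0.0034]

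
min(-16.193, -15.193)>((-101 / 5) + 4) True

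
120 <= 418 True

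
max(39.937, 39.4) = 39.937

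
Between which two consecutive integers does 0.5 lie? 0 and 1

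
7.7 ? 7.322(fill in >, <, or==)>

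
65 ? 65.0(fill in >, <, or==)==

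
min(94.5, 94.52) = 94.5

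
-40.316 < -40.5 False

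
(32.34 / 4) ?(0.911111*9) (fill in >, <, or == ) <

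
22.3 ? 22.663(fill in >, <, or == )<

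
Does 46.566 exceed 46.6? No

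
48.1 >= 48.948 False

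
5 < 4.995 False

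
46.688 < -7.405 False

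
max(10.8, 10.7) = 10.8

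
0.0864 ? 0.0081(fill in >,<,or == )>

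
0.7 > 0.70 False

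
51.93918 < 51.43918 False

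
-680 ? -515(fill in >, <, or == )<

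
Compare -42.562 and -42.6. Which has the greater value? -42.562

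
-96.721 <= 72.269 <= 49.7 False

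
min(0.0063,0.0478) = 0.0063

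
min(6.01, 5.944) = 5.944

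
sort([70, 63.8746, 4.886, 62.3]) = [4.886, 62.3, 63.8746, 70]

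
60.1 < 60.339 True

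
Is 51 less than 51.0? No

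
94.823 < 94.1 False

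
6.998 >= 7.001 False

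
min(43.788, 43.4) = 43.4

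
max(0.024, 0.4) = 0.4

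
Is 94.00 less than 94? No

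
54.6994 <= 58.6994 True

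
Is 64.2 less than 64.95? Yes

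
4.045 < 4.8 True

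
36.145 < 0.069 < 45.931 False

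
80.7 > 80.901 False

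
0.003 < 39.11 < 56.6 True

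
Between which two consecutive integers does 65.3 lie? 65 and 66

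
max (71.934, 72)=72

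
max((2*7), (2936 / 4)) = 734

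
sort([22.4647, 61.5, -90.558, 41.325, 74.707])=[-90.558, 22.4647, 41.325, 61.5, 74.707]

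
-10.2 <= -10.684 False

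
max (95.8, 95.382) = 95.8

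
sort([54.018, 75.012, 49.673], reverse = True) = [75.012, 54.018, 49.673]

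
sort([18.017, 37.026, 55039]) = [18.017, 37.026, 55039]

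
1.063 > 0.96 True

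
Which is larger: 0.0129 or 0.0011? 0.0129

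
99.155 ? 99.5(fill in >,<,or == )<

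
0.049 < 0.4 True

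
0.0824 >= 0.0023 True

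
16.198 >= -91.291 True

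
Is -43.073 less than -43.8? No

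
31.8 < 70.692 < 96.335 True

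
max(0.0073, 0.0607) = 0.0607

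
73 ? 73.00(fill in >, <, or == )==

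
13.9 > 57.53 False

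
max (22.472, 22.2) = 22.472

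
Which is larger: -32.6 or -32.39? -32.39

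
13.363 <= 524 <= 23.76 False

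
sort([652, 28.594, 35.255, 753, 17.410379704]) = [17.410379704, 28.594, 35.255, 652, 753]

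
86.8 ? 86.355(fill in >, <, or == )>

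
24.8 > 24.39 True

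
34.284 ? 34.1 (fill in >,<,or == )>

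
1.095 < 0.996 False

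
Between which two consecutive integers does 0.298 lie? 0 and 1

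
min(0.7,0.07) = 0.07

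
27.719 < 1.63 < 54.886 False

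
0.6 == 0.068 False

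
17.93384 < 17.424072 False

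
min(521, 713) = 521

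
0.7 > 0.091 True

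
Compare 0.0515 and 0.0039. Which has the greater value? 0.0515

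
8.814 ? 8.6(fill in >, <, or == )>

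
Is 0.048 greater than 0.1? No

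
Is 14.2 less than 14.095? No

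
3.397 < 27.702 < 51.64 True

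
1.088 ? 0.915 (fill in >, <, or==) >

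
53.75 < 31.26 False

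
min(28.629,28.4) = 28.4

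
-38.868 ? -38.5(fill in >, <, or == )<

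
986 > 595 True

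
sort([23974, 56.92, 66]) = [56.92, 66, 23974]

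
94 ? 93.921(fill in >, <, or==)>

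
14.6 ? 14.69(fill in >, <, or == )<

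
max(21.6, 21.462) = 21.6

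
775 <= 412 False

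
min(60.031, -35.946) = -35.946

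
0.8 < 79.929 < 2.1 False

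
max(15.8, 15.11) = 15.8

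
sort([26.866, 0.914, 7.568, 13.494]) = [0.914, 7.568, 13.494, 26.866]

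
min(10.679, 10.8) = 10.679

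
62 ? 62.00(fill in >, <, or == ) ==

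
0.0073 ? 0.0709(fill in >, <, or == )<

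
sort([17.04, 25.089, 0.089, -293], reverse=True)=[25.089, 17.04, 0.089, -293]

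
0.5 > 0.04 True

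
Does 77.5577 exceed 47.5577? Yes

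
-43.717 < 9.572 True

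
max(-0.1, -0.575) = -0.1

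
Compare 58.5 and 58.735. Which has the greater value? 58.735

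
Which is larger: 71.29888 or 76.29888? 76.29888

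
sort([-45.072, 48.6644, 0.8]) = [-45.072, 0.8, 48.6644]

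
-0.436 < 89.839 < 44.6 False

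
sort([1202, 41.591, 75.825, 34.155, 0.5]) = [0.5, 34.155, 41.591, 75.825, 1202]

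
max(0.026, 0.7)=0.7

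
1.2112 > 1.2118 False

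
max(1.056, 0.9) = 1.056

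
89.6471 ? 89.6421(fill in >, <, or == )>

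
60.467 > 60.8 False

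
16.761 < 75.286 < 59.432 False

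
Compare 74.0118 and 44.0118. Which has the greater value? 74.0118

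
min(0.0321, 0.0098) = 0.0098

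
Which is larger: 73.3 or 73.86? 73.86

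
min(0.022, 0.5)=0.022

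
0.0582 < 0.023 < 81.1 False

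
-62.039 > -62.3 True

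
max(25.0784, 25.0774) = 25.0784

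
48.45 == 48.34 False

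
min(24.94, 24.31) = 24.31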